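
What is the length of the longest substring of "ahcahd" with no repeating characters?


Input: "ahcahd"
Sliding window (track last position of each char):
  Position 0 ('a'): window [0,0] length 1 -- new best
  Position 1 ('h'): window [0,1] length 2 -- new best
  Position 2 ('c'): window [0,2] length 3 -- new best
  Position 3 ('a'): repeat (last at 0), move window start to 1
  Position 3 ('a'): window [1,3] length 3
  Position 4 ('h'): repeat (last at 1), move window start to 2
  Position 4 ('h'): window [2,4] length 3
  Position 5 ('d'): window [2,5] length 4 -- new best
Longest substring with no repeats: "cahd" with length 4

4


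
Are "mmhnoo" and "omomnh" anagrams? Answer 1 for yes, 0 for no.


Strings: "mmhnoo", "omomnh"
Sorted first:  hmmnoo
Sorted second: hmmnoo
Sorted forms match => anagrams

1


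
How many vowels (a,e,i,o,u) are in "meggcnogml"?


Input: meggcnogml
Checking each character:
  'm' at position 0: consonant
  'e' at position 1: vowel (running total: 1)
  'g' at position 2: consonant
  'g' at position 3: consonant
  'c' at position 4: consonant
  'n' at position 5: consonant
  'o' at position 6: vowel (running total: 2)
  'g' at position 7: consonant
  'm' at position 8: consonant
  'l' at position 9: consonant
Total vowels: 2

2


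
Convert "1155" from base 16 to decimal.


Input: "1155" in base 16
Positional expansion:
  Digit '1' (value 1) x 16^3 = 4096
  Digit '1' (value 1) x 16^2 = 256
  Digit '5' (value 5) x 16^1 = 80
  Digit '5' (value 5) x 16^0 = 5
Sum = 4437

4437


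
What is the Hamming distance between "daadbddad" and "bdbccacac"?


Comparing "daadbddad" and "bdbccacac" position by position:
  Position 0: 'd' vs 'b' => differ
  Position 1: 'a' vs 'd' => differ
  Position 2: 'a' vs 'b' => differ
  Position 3: 'd' vs 'c' => differ
  Position 4: 'b' vs 'c' => differ
  Position 5: 'd' vs 'a' => differ
  Position 6: 'd' vs 'c' => differ
  Position 7: 'a' vs 'a' => same
  Position 8: 'd' vs 'c' => differ
Total differences (Hamming distance): 8

8


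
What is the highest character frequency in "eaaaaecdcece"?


Input: eaaaaecdcece
Character counts:
  'a': 4
  'c': 3
  'd': 1
  'e': 4
Maximum frequency: 4

4


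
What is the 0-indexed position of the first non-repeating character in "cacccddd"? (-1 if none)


Input: cacccddd
Character frequencies:
  'a': 1
  'c': 4
  'd': 3
Scanning left to right for freq == 1:
  Position 0 ('c'): freq=4, skip
  Position 1 ('a'): unique! => answer = 1

1


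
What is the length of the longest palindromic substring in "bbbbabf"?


Input: "bbbbabf"
Checking substrings for palindromes:
  [0:4] "bbbb" (len 4) => palindrome
  [0:3] "bbb" (len 3) => palindrome
  [1:4] "bbb" (len 3) => palindrome
  [3:6] "bab" (len 3) => palindrome
  [0:2] "bb" (len 2) => palindrome
  [1:3] "bb" (len 2) => palindrome
Longest palindromic substring: "bbbb" with length 4

4


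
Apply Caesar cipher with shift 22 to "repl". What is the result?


Caesar cipher: shift "repl" by 22
  'r' (pos 17) + 22 = pos 13 = 'n'
  'e' (pos 4) + 22 = pos 0 = 'a'
  'p' (pos 15) + 22 = pos 11 = 'l'
  'l' (pos 11) + 22 = pos 7 = 'h'
Result: nalh

nalh


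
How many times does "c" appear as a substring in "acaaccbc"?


Searching for "c" in "acaaccbc"
Scanning each position:
  Position 0: "a" => no
  Position 1: "c" => MATCH
  Position 2: "a" => no
  Position 3: "a" => no
  Position 4: "c" => MATCH
  Position 5: "c" => MATCH
  Position 6: "b" => no
  Position 7: "c" => MATCH
Total occurrences: 4

4


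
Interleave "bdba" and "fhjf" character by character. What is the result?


Interleaving "bdba" and "fhjf":
  Position 0: 'b' from first, 'f' from second => "bf"
  Position 1: 'd' from first, 'h' from second => "dh"
  Position 2: 'b' from first, 'j' from second => "bj"
  Position 3: 'a' from first, 'f' from second => "af"
Result: bfdhbjaf

bfdhbjaf


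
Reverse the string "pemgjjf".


Input: pemgjjf
Reading characters right to left:
  Position 6: 'f'
  Position 5: 'j'
  Position 4: 'j'
  Position 3: 'g'
  Position 2: 'm'
  Position 1: 'e'
  Position 0: 'p'
Reversed: fjjgmep

fjjgmep


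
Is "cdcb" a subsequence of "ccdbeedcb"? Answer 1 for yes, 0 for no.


Check if "cdcb" is a subsequence of "ccdbeedcb"
Greedy scan:
  Position 0 ('c'): matches sub[0] = 'c'
  Position 1 ('c'): no match needed
  Position 2 ('d'): matches sub[1] = 'd'
  Position 3 ('b'): no match needed
  Position 4 ('e'): no match needed
  Position 5 ('e'): no match needed
  Position 6 ('d'): no match needed
  Position 7 ('c'): matches sub[2] = 'c'
  Position 8 ('b'): matches sub[3] = 'b'
All 4 characters matched => is a subsequence

1


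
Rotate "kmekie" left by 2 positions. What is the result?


Input: "kmekie", rotate left by 2
First 2 characters: "km"
Remaining characters: "ekie"
Concatenate remaining + first: "ekie" + "km" = "ekiekm"

ekiekm


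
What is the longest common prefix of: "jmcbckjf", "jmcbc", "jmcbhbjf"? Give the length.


Words: jmcbckjf, jmcbc, jmcbhbjf
  Position 0: all 'j' => match
  Position 1: all 'm' => match
  Position 2: all 'c' => match
  Position 3: all 'b' => match
  Position 4: ('c', 'c', 'h') => mismatch, stop
LCP = "jmcb" (length 4)

4


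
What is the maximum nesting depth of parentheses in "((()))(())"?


Input: "((()))(())"
Tracking depth:
  Position 0 '(': depth becomes 1
  Position 1 '(': depth becomes 2
  Position 2 '(': depth becomes 3
  Position 3 ')': depth becomes 2
  Position 4 ')': depth becomes 1
  Position 5 ')': depth becomes 0
  Position 6 '(': depth becomes 1
  Position 7 '(': depth becomes 2
  Position 8 ')': depth becomes 1
  Position 9 ')': depth becomes 0
Maximum depth reached: 3

3


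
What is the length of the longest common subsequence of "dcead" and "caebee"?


LCS of "dcead" and "caebee"
DP table:
           c    a    e    b    e    e
      0    0    0    0    0    0    0
  d   0    0    0    0    0    0    0
  c   0    1    1    1    1    1    1
  e   0    1    1    2    2    2    2
  a   0    1    2    2    2    2    2
  d   0    1    2    2    2    2    2
LCS length = dp[5][6] = 2

2


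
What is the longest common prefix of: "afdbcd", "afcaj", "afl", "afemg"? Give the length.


Words: afdbcd, afcaj, afl, afemg
  Position 0: all 'a' => match
  Position 1: all 'f' => match
  Position 2: ('d', 'c', 'l', 'e') => mismatch, stop
LCP = "af" (length 2)

2


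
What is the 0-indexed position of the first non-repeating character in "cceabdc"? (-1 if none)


Input: cceabdc
Character frequencies:
  'a': 1
  'b': 1
  'c': 3
  'd': 1
  'e': 1
Scanning left to right for freq == 1:
  Position 0 ('c'): freq=3, skip
  Position 1 ('c'): freq=3, skip
  Position 2 ('e'): unique! => answer = 2

2


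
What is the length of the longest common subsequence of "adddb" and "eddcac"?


LCS of "adddb" and "eddcac"
DP table:
           e    d    d    c    a    c
      0    0    0    0    0    0    0
  a   0    0    0    0    0    1    1
  d   0    0    1    1    1    1    1
  d   0    0    1    2    2    2    2
  d   0    0    1    2    2    2    2
  b   0    0    1    2    2    2    2
LCS length = dp[5][6] = 2

2


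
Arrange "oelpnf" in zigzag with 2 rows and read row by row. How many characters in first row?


Zigzag "oelpnf" into 2 rows:
Placing characters:
  'o' => row 0
  'e' => row 1
  'l' => row 0
  'p' => row 1
  'n' => row 0
  'f' => row 1
Rows:
  Row 0: "oln"
  Row 1: "epf"
First row length: 3

3


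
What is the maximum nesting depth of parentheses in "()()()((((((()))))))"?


Input: "()()()((((((()))))))"
Tracking depth:
  Position 0 '(': depth becomes 1
  Position 1 ')': depth becomes 0
  Position 2 '(': depth becomes 1
  Position 3 ')': depth becomes 0
  Position 4 '(': depth becomes 1
  Position 5 ')': depth becomes 0
  Position 6 '(': depth becomes 1
  Position 7 '(': depth becomes 2
  Position 8 '(': depth becomes 3
  Position 9 '(': depth becomes 4
  Position 10 '(': depth becomes 5
  Position 11 '(': depth becomes 6
  Position 12 '(': depth becomes 7
  Position 13 ')': depth becomes 6
  Position 14 ')': depth becomes 5
  Position 15 ')': depth becomes 4
  Position 16 ')': depth becomes 3
  Position 17 ')': depth becomes 2
  Position 18 ')': depth becomes 1
  Position 19 ')': depth becomes 0
Maximum depth reached: 7

7


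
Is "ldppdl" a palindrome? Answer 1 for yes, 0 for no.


Input: ldppdl
Reversed: ldppdl
  Compare pos 0 ('l') with pos 5 ('l'): match
  Compare pos 1 ('d') with pos 4 ('d'): match
  Compare pos 2 ('p') with pos 3 ('p'): match
Result: palindrome

1


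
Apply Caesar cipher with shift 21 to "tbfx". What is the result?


Caesar cipher: shift "tbfx" by 21
  't' (pos 19) + 21 = pos 14 = 'o'
  'b' (pos 1) + 21 = pos 22 = 'w'
  'f' (pos 5) + 21 = pos 0 = 'a'
  'x' (pos 23) + 21 = pos 18 = 's'
Result: owas

owas


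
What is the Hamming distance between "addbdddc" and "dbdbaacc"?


Comparing "addbdddc" and "dbdbaacc" position by position:
  Position 0: 'a' vs 'd' => differ
  Position 1: 'd' vs 'b' => differ
  Position 2: 'd' vs 'd' => same
  Position 3: 'b' vs 'b' => same
  Position 4: 'd' vs 'a' => differ
  Position 5: 'd' vs 'a' => differ
  Position 6: 'd' vs 'c' => differ
  Position 7: 'c' vs 'c' => same
Total differences (Hamming distance): 5

5


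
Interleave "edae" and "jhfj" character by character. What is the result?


Interleaving "edae" and "jhfj":
  Position 0: 'e' from first, 'j' from second => "ej"
  Position 1: 'd' from first, 'h' from second => "dh"
  Position 2: 'a' from first, 'f' from second => "af"
  Position 3: 'e' from first, 'j' from second => "ej"
Result: ejdhafej

ejdhafej


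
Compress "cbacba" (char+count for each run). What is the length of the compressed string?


Input: cbacba
Runs:
  'c' x 1 => "c1"
  'b' x 1 => "b1"
  'a' x 1 => "a1"
  'c' x 1 => "c1"
  'b' x 1 => "b1"
  'a' x 1 => "a1"
Compressed: "c1b1a1c1b1a1"
Compressed length: 12

12


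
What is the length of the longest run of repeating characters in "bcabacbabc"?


Input: "bcabacbabc"
Scanning for longest run:
  Position 1 ('c'): new char, reset run to 1
  Position 2 ('a'): new char, reset run to 1
  Position 3 ('b'): new char, reset run to 1
  Position 4 ('a'): new char, reset run to 1
  Position 5 ('c'): new char, reset run to 1
  Position 6 ('b'): new char, reset run to 1
  Position 7 ('a'): new char, reset run to 1
  Position 8 ('b'): new char, reset run to 1
  Position 9 ('c'): new char, reset run to 1
Longest run: 'b' with length 1

1


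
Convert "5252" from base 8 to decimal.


Input: "5252" in base 8
Positional expansion:
  Digit '5' (value 5) x 8^3 = 2560
  Digit '2' (value 2) x 8^2 = 128
  Digit '5' (value 5) x 8^1 = 40
  Digit '2' (value 2) x 8^0 = 2
Sum = 2730

2730


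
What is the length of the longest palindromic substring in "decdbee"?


Input: "decdbee"
Checking substrings for palindromes:
  [5:7] "ee" (len 2) => palindrome
Longest palindromic substring: "ee" with length 2

2


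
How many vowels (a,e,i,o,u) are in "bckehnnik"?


Input: bckehnnik
Checking each character:
  'b' at position 0: consonant
  'c' at position 1: consonant
  'k' at position 2: consonant
  'e' at position 3: vowel (running total: 1)
  'h' at position 4: consonant
  'n' at position 5: consonant
  'n' at position 6: consonant
  'i' at position 7: vowel (running total: 2)
  'k' at position 8: consonant
Total vowels: 2

2


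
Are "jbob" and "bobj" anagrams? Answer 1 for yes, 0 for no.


Strings: "jbob", "bobj"
Sorted first:  bbjo
Sorted second: bbjo
Sorted forms match => anagrams

1


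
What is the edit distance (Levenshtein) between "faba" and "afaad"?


Computing edit distance: "faba" -> "afaad"
DP table:
           a    f    a    a    d
      0    1    2    3    4    5
  f   1    1    1    2    3    4
  a   2    1    2    1    2    3
  b   3    2    2    2    2    3
  a   4    3    3    2    2    3
Edit distance = dp[4][5] = 3

3


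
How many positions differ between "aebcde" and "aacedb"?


Comparing "aebcde" and "aacedb" position by position:
  Position 0: 'a' vs 'a' => same
  Position 1: 'e' vs 'a' => DIFFER
  Position 2: 'b' vs 'c' => DIFFER
  Position 3: 'c' vs 'e' => DIFFER
  Position 4: 'd' vs 'd' => same
  Position 5: 'e' vs 'b' => DIFFER
Positions that differ: 4

4


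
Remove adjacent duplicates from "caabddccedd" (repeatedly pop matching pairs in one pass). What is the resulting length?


Input: caabddccedd
Stack-based adjacent duplicate removal:
  Read 'c': push. Stack: c
  Read 'a': push. Stack: ca
  Read 'a': matches stack top 'a' => pop. Stack: c
  Read 'b': push. Stack: cb
  Read 'd': push. Stack: cbd
  Read 'd': matches stack top 'd' => pop. Stack: cb
  Read 'c': push. Stack: cbc
  Read 'c': matches stack top 'c' => pop. Stack: cb
  Read 'e': push. Stack: cbe
  Read 'd': push. Stack: cbed
  Read 'd': matches stack top 'd' => pop. Stack: cbe
Final stack: "cbe" (length 3)

3


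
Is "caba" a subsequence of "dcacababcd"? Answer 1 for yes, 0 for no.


Check if "caba" is a subsequence of "dcacababcd"
Greedy scan:
  Position 0 ('d'): no match needed
  Position 1 ('c'): matches sub[0] = 'c'
  Position 2 ('a'): matches sub[1] = 'a'
  Position 3 ('c'): no match needed
  Position 4 ('a'): no match needed
  Position 5 ('b'): matches sub[2] = 'b'
  Position 6 ('a'): matches sub[3] = 'a'
  Position 7 ('b'): no match needed
  Position 8 ('c'): no match needed
  Position 9 ('d'): no match needed
All 4 characters matched => is a subsequence

1


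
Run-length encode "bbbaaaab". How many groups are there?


Input: bbbaaaab
Scanning for consecutive runs:
  Group 1: 'b' x 3 (positions 0-2)
  Group 2: 'a' x 4 (positions 3-6)
  Group 3: 'b' x 1 (positions 7-7)
Total groups: 3

3


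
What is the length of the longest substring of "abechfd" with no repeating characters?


Input: "abechfd"
Sliding window (track last position of each char):
  Position 0 ('a'): window [0,0] length 1 -- new best
  Position 1 ('b'): window [0,1] length 2 -- new best
  Position 2 ('e'): window [0,2] length 3 -- new best
  Position 3 ('c'): window [0,3] length 4 -- new best
  Position 4 ('h'): window [0,4] length 5 -- new best
  Position 5 ('f'): window [0,5] length 6 -- new best
  Position 6 ('d'): window [0,6] length 7 -- new best
Longest substring with no repeats: "abechfd" with length 7

7


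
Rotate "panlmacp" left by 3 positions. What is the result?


Input: "panlmacp", rotate left by 3
First 3 characters: "pan"
Remaining characters: "lmacp"
Concatenate remaining + first: "lmacp" + "pan" = "lmacppan"

lmacppan


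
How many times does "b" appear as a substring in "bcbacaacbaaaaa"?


Searching for "b" in "bcbacaacbaaaaa"
Scanning each position:
  Position 0: "b" => MATCH
  Position 1: "c" => no
  Position 2: "b" => MATCH
  Position 3: "a" => no
  Position 4: "c" => no
  Position 5: "a" => no
  Position 6: "a" => no
  Position 7: "c" => no
  Position 8: "b" => MATCH
  Position 9: "a" => no
  Position 10: "a" => no
  Position 11: "a" => no
  Position 12: "a" => no
  Position 13: "a" => no
Total occurrences: 3

3


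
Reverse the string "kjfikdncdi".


Input: kjfikdncdi
Reading characters right to left:
  Position 9: 'i'
  Position 8: 'd'
  Position 7: 'c'
  Position 6: 'n'
  Position 5: 'd'
  Position 4: 'k'
  Position 3: 'i'
  Position 2: 'f'
  Position 1: 'j'
  Position 0: 'k'
Reversed: idcndkifjk

idcndkifjk


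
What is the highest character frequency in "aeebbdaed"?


Input: aeebbdaed
Character counts:
  'a': 2
  'b': 2
  'd': 2
  'e': 3
Maximum frequency: 3

3


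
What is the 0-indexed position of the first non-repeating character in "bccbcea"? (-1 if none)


Input: bccbcea
Character frequencies:
  'a': 1
  'b': 2
  'c': 3
  'e': 1
Scanning left to right for freq == 1:
  Position 0 ('b'): freq=2, skip
  Position 1 ('c'): freq=3, skip
  Position 2 ('c'): freq=3, skip
  Position 3 ('b'): freq=2, skip
  Position 4 ('c'): freq=3, skip
  Position 5 ('e'): unique! => answer = 5

5


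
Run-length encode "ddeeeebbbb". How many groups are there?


Input: ddeeeebbbb
Scanning for consecutive runs:
  Group 1: 'd' x 2 (positions 0-1)
  Group 2: 'e' x 4 (positions 2-5)
  Group 3: 'b' x 4 (positions 6-9)
Total groups: 3

3


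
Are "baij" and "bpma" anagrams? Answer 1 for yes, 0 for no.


Strings: "baij", "bpma"
Sorted first:  abij
Sorted second: abmp
Differ at position 2: 'i' vs 'm' => not anagrams

0


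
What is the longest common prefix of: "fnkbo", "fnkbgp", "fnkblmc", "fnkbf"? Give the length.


Words: fnkbo, fnkbgp, fnkblmc, fnkbf
  Position 0: all 'f' => match
  Position 1: all 'n' => match
  Position 2: all 'k' => match
  Position 3: all 'b' => match
  Position 4: ('o', 'g', 'l', 'f') => mismatch, stop
LCP = "fnkb" (length 4)

4


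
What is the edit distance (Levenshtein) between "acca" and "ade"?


Computing edit distance: "acca" -> "ade"
DP table:
           a    d    e
      0    1    2    3
  a   1    0    1    2
  c   2    1    1    2
  c   3    2    2    2
  a   4    3    3    3
Edit distance = dp[4][3] = 3

3


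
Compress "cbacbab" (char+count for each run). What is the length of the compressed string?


Input: cbacbab
Runs:
  'c' x 1 => "c1"
  'b' x 1 => "b1"
  'a' x 1 => "a1"
  'c' x 1 => "c1"
  'b' x 1 => "b1"
  'a' x 1 => "a1"
  'b' x 1 => "b1"
Compressed: "c1b1a1c1b1a1b1"
Compressed length: 14

14


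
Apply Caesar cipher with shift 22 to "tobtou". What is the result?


Caesar cipher: shift "tobtou" by 22
  't' (pos 19) + 22 = pos 15 = 'p'
  'o' (pos 14) + 22 = pos 10 = 'k'
  'b' (pos 1) + 22 = pos 23 = 'x'
  't' (pos 19) + 22 = pos 15 = 'p'
  'o' (pos 14) + 22 = pos 10 = 'k'
  'u' (pos 20) + 22 = pos 16 = 'q'
Result: pkxpkq

pkxpkq


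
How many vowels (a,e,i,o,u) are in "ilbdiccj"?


Input: ilbdiccj
Checking each character:
  'i' at position 0: vowel (running total: 1)
  'l' at position 1: consonant
  'b' at position 2: consonant
  'd' at position 3: consonant
  'i' at position 4: vowel (running total: 2)
  'c' at position 5: consonant
  'c' at position 6: consonant
  'j' at position 7: consonant
Total vowels: 2

2


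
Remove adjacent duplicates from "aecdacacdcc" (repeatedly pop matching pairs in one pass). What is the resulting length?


Input: aecdacacdcc
Stack-based adjacent duplicate removal:
  Read 'a': push. Stack: a
  Read 'e': push. Stack: ae
  Read 'c': push. Stack: aec
  Read 'd': push. Stack: aecd
  Read 'a': push. Stack: aecda
  Read 'c': push. Stack: aecdac
  Read 'a': push. Stack: aecdaca
  Read 'c': push. Stack: aecdacac
  Read 'd': push. Stack: aecdacacd
  Read 'c': push. Stack: aecdacacdc
  Read 'c': matches stack top 'c' => pop. Stack: aecdacacd
Final stack: "aecdacacd" (length 9)

9


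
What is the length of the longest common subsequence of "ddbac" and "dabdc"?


LCS of "ddbac" and "dabdc"
DP table:
           d    a    b    d    c
      0    0    0    0    0    0
  d   0    1    1    1    1    1
  d   0    1    1    1    2    2
  b   0    1    1    2    2    2
  a   0    1    2    2    2    2
  c   0    1    2    2    2    3
LCS length = dp[5][5] = 3

3


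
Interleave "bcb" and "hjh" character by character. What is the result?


Interleaving "bcb" and "hjh":
  Position 0: 'b' from first, 'h' from second => "bh"
  Position 1: 'c' from first, 'j' from second => "cj"
  Position 2: 'b' from first, 'h' from second => "bh"
Result: bhcjbh

bhcjbh


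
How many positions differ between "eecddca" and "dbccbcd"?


Comparing "eecddca" and "dbccbcd" position by position:
  Position 0: 'e' vs 'd' => DIFFER
  Position 1: 'e' vs 'b' => DIFFER
  Position 2: 'c' vs 'c' => same
  Position 3: 'd' vs 'c' => DIFFER
  Position 4: 'd' vs 'b' => DIFFER
  Position 5: 'c' vs 'c' => same
  Position 6: 'a' vs 'd' => DIFFER
Positions that differ: 5

5


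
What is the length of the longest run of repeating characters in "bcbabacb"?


Input: "bcbabacb"
Scanning for longest run:
  Position 1 ('c'): new char, reset run to 1
  Position 2 ('b'): new char, reset run to 1
  Position 3 ('a'): new char, reset run to 1
  Position 4 ('b'): new char, reset run to 1
  Position 5 ('a'): new char, reset run to 1
  Position 6 ('c'): new char, reset run to 1
  Position 7 ('b'): new char, reset run to 1
Longest run: 'b' with length 1

1


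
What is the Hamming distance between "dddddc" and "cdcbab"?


Comparing "dddddc" and "cdcbab" position by position:
  Position 0: 'd' vs 'c' => differ
  Position 1: 'd' vs 'd' => same
  Position 2: 'd' vs 'c' => differ
  Position 3: 'd' vs 'b' => differ
  Position 4: 'd' vs 'a' => differ
  Position 5: 'c' vs 'b' => differ
Total differences (Hamming distance): 5

5


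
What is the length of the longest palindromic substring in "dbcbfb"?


Input: "dbcbfb"
Checking substrings for palindromes:
  [1:4] "bcb" (len 3) => palindrome
  [3:6] "bfb" (len 3) => palindrome
Longest palindromic substring: "bcb" with length 3

3


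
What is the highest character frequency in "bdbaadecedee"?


Input: bdbaadecedee
Character counts:
  'a': 2
  'b': 2
  'c': 1
  'd': 3
  'e': 4
Maximum frequency: 4

4


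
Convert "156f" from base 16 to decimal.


Input: "156f" in base 16
Positional expansion:
  Digit '1' (value 1) x 16^3 = 4096
  Digit '5' (value 5) x 16^2 = 1280
  Digit '6' (value 6) x 16^1 = 96
  Digit 'f' (value 15) x 16^0 = 15
Sum = 5487

5487


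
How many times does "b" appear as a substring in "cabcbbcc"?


Searching for "b" in "cabcbbcc"
Scanning each position:
  Position 0: "c" => no
  Position 1: "a" => no
  Position 2: "b" => MATCH
  Position 3: "c" => no
  Position 4: "b" => MATCH
  Position 5: "b" => MATCH
  Position 6: "c" => no
  Position 7: "c" => no
Total occurrences: 3

3


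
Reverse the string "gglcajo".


Input: gglcajo
Reading characters right to left:
  Position 6: 'o'
  Position 5: 'j'
  Position 4: 'a'
  Position 3: 'c'
  Position 2: 'l'
  Position 1: 'g'
  Position 0: 'g'
Reversed: ojaclgg

ojaclgg


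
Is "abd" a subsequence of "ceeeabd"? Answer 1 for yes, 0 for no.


Check if "abd" is a subsequence of "ceeeabd"
Greedy scan:
  Position 0 ('c'): no match needed
  Position 1 ('e'): no match needed
  Position 2 ('e'): no match needed
  Position 3 ('e'): no match needed
  Position 4 ('a'): matches sub[0] = 'a'
  Position 5 ('b'): matches sub[1] = 'b'
  Position 6 ('d'): matches sub[2] = 'd'
All 3 characters matched => is a subsequence

1


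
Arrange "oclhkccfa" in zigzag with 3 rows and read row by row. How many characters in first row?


Zigzag "oclhkccfa" into 3 rows:
Placing characters:
  'o' => row 0
  'c' => row 1
  'l' => row 2
  'h' => row 1
  'k' => row 0
  'c' => row 1
  'c' => row 2
  'f' => row 1
  'a' => row 0
Rows:
  Row 0: "oka"
  Row 1: "chcf"
  Row 2: "lc"
First row length: 3

3


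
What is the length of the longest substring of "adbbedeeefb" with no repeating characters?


Input: "adbbedeeefb"
Sliding window (track last position of each char):
  Position 0 ('a'): window [0,0] length 1 -- new best
  Position 1 ('d'): window [0,1] length 2 -- new best
  Position 2 ('b'): window [0,2] length 3 -- new best
  Position 3 ('b'): repeat (last at 2), move window start to 3
  Position 3 ('b'): window [3,3] length 1
  Position 4 ('e'): window [3,4] length 2
  Position 5 ('d'): window [3,5] length 3
  Position 6 ('e'): repeat (last at 4), move window start to 5
  Position 6 ('e'): window [5,6] length 2
  Position 7 ('e'): repeat (last at 6), move window start to 7
  Position 7 ('e'): window [7,7] length 1
  Position 8 ('e'): repeat (last at 7), move window start to 8
  Position 8 ('e'): window [8,8] length 1
  Position 9 ('f'): window [8,9] length 2
  Position 10 ('b'): window [8,10] length 3
Longest substring with no repeats: "adb" with length 3

3


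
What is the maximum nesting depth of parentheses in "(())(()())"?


Input: "(())(()())"
Tracking depth:
  Position 0 '(': depth becomes 1
  Position 1 '(': depth becomes 2
  Position 2 ')': depth becomes 1
  Position 3 ')': depth becomes 0
  Position 4 '(': depth becomes 1
  Position 5 '(': depth becomes 2
  Position 6 ')': depth becomes 1
  Position 7 '(': depth becomes 2
  Position 8 ')': depth becomes 1
  Position 9 ')': depth becomes 0
Maximum depth reached: 2

2


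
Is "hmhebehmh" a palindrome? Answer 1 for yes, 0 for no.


Input: hmhebehmh
Reversed: hmhebehmh
  Compare pos 0 ('h') with pos 8 ('h'): match
  Compare pos 1 ('m') with pos 7 ('m'): match
  Compare pos 2 ('h') with pos 6 ('h'): match
  Compare pos 3 ('e') with pos 5 ('e'): match
Result: palindrome

1


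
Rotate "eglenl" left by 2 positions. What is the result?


Input: "eglenl", rotate left by 2
First 2 characters: "eg"
Remaining characters: "lenl"
Concatenate remaining + first: "lenl" + "eg" = "lenleg"

lenleg


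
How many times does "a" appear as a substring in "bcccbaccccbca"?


Searching for "a" in "bcccbaccccbca"
Scanning each position:
  Position 0: "b" => no
  Position 1: "c" => no
  Position 2: "c" => no
  Position 3: "c" => no
  Position 4: "b" => no
  Position 5: "a" => MATCH
  Position 6: "c" => no
  Position 7: "c" => no
  Position 8: "c" => no
  Position 9: "c" => no
  Position 10: "b" => no
  Position 11: "c" => no
  Position 12: "a" => MATCH
Total occurrences: 2

2


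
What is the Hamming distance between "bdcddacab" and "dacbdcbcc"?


Comparing "bdcddacab" and "dacbdcbcc" position by position:
  Position 0: 'b' vs 'd' => differ
  Position 1: 'd' vs 'a' => differ
  Position 2: 'c' vs 'c' => same
  Position 3: 'd' vs 'b' => differ
  Position 4: 'd' vs 'd' => same
  Position 5: 'a' vs 'c' => differ
  Position 6: 'c' vs 'b' => differ
  Position 7: 'a' vs 'c' => differ
  Position 8: 'b' vs 'c' => differ
Total differences (Hamming distance): 7

7


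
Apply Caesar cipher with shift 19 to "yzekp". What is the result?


Caesar cipher: shift "yzekp" by 19
  'y' (pos 24) + 19 = pos 17 = 'r'
  'z' (pos 25) + 19 = pos 18 = 's'
  'e' (pos 4) + 19 = pos 23 = 'x'
  'k' (pos 10) + 19 = pos 3 = 'd'
  'p' (pos 15) + 19 = pos 8 = 'i'
Result: rsxdi

rsxdi


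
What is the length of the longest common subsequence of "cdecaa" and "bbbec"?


LCS of "cdecaa" and "bbbec"
DP table:
           b    b    b    e    c
      0    0    0    0    0    0
  c   0    0    0    0    0    1
  d   0    0    0    0    0    1
  e   0    0    0    0    1    1
  c   0    0    0    0    1    2
  a   0    0    0    0    1    2
  a   0    0    0    0    1    2
LCS length = dp[6][5] = 2

2


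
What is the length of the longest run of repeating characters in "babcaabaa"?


Input: "babcaabaa"
Scanning for longest run:
  Position 1 ('a'): new char, reset run to 1
  Position 2 ('b'): new char, reset run to 1
  Position 3 ('c'): new char, reset run to 1
  Position 4 ('a'): new char, reset run to 1
  Position 5 ('a'): continues run of 'a', length=2
  Position 6 ('b'): new char, reset run to 1
  Position 7 ('a'): new char, reset run to 1
  Position 8 ('a'): continues run of 'a', length=2
Longest run: 'a' with length 2

2


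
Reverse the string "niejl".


Input: niejl
Reading characters right to left:
  Position 4: 'l'
  Position 3: 'j'
  Position 2: 'e'
  Position 1: 'i'
  Position 0: 'n'
Reversed: ljein

ljein


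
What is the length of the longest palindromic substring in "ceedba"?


Input: "ceedba"
Checking substrings for palindromes:
  [1:3] "ee" (len 2) => palindrome
Longest palindromic substring: "ee" with length 2

2


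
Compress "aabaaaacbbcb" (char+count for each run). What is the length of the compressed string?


Input: aabaaaacbbcb
Runs:
  'a' x 2 => "a2"
  'b' x 1 => "b1"
  'a' x 4 => "a4"
  'c' x 1 => "c1"
  'b' x 2 => "b2"
  'c' x 1 => "c1"
  'b' x 1 => "b1"
Compressed: "a2b1a4c1b2c1b1"
Compressed length: 14

14


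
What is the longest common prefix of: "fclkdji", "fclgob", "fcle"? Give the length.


Words: fclkdji, fclgob, fcle
  Position 0: all 'f' => match
  Position 1: all 'c' => match
  Position 2: all 'l' => match
  Position 3: ('k', 'g', 'e') => mismatch, stop
LCP = "fcl" (length 3)

3


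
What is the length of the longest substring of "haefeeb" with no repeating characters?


Input: "haefeeb"
Sliding window (track last position of each char):
  Position 0 ('h'): window [0,0] length 1 -- new best
  Position 1 ('a'): window [0,1] length 2 -- new best
  Position 2 ('e'): window [0,2] length 3 -- new best
  Position 3 ('f'): window [0,3] length 4 -- new best
  Position 4 ('e'): repeat (last at 2), move window start to 3
  Position 4 ('e'): window [3,4] length 2
  Position 5 ('e'): repeat (last at 4), move window start to 5
  Position 5 ('e'): window [5,5] length 1
  Position 6 ('b'): window [5,6] length 2
Longest substring with no repeats: "haef" with length 4

4


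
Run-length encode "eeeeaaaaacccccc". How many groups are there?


Input: eeeeaaaaacccccc
Scanning for consecutive runs:
  Group 1: 'e' x 4 (positions 0-3)
  Group 2: 'a' x 5 (positions 4-8)
  Group 3: 'c' x 6 (positions 9-14)
Total groups: 3

3


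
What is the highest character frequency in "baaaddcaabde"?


Input: baaaddcaabde
Character counts:
  'a': 5
  'b': 2
  'c': 1
  'd': 3
  'e': 1
Maximum frequency: 5

5


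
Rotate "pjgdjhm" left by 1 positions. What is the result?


Input: "pjgdjhm", rotate left by 1
First 1 characters: "p"
Remaining characters: "jgdjhm"
Concatenate remaining + first: "jgdjhm" + "p" = "jgdjhmp"

jgdjhmp


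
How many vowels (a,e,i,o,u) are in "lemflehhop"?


Input: lemflehhop
Checking each character:
  'l' at position 0: consonant
  'e' at position 1: vowel (running total: 1)
  'm' at position 2: consonant
  'f' at position 3: consonant
  'l' at position 4: consonant
  'e' at position 5: vowel (running total: 2)
  'h' at position 6: consonant
  'h' at position 7: consonant
  'o' at position 8: vowel (running total: 3)
  'p' at position 9: consonant
Total vowels: 3

3


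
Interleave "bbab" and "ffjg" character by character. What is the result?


Interleaving "bbab" and "ffjg":
  Position 0: 'b' from first, 'f' from second => "bf"
  Position 1: 'b' from first, 'f' from second => "bf"
  Position 2: 'a' from first, 'j' from second => "aj"
  Position 3: 'b' from first, 'g' from second => "bg"
Result: bfbfajbg

bfbfajbg


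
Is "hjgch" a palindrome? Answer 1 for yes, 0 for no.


Input: hjgch
Reversed: hcgjh
  Compare pos 0 ('h') with pos 4 ('h'): match
  Compare pos 1 ('j') with pos 3 ('c'): MISMATCH
Result: not a palindrome

0


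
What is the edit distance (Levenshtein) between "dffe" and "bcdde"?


Computing edit distance: "dffe" -> "bcdde"
DP table:
           b    c    d    d    e
      0    1    2    3    4    5
  d   1    1    2    2    3    4
  f   2    2    2    3    3    4
  f   3    3    3    3    4    4
  e   4    4    4    4    4    4
Edit distance = dp[4][5] = 4

4


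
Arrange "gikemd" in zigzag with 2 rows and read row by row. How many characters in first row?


Zigzag "gikemd" into 2 rows:
Placing characters:
  'g' => row 0
  'i' => row 1
  'k' => row 0
  'e' => row 1
  'm' => row 0
  'd' => row 1
Rows:
  Row 0: "gkm"
  Row 1: "ied"
First row length: 3

3


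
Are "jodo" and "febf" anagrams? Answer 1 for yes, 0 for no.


Strings: "jodo", "febf"
Sorted first:  djoo
Sorted second: beff
Differ at position 0: 'd' vs 'b' => not anagrams

0


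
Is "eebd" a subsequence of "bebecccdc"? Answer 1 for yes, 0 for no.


Check if "eebd" is a subsequence of "bebecccdc"
Greedy scan:
  Position 0 ('b'): no match needed
  Position 1 ('e'): matches sub[0] = 'e'
  Position 2 ('b'): no match needed
  Position 3 ('e'): matches sub[1] = 'e'
  Position 4 ('c'): no match needed
  Position 5 ('c'): no match needed
  Position 6 ('c'): no match needed
  Position 7 ('d'): no match needed
  Position 8 ('c'): no match needed
Only matched 2/4 characters => not a subsequence

0


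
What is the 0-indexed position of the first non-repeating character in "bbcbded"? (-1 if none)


Input: bbcbded
Character frequencies:
  'b': 3
  'c': 1
  'd': 2
  'e': 1
Scanning left to right for freq == 1:
  Position 0 ('b'): freq=3, skip
  Position 1 ('b'): freq=3, skip
  Position 2 ('c'): unique! => answer = 2

2


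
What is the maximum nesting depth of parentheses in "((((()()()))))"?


Input: "((((()()()))))"
Tracking depth:
  Position 0 '(': depth becomes 1
  Position 1 '(': depth becomes 2
  Position 2 '(': depth becomes 3
  Position 3 '(': depth becomes 4
  Position 4 '(': depth becomes 5
  Position 5 ')': depth becomes 4
  Position 6 '(': depth becomes 5
  Position 7 ')': depth becomes 4
  Position 8 '(': depth becomes 5
  Position 9 ')': depth becomes 4
  Position 10 ')': depth becomes 3
  Position 11 ')': depth becomes 2
  Position 12 ')': depth becomes 1
  Position 13 ')': depth becomes 0
Maximum depth reached: 5

5


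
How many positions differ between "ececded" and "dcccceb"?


Comparing "ececded" and "dcccceb" position by position:
  Position 0: 'e' vs 'd' => DIFFER
  Position 1: 'c' vs 'c' => same
  Position 2: 'e' vs 'c' => DIFFER
  Position 3: 'c' vs 'c' => same
  Position 4: 'd' vs 'c' => DIFFER
  Position 5: 'e' vs 'e' => same
  Position 6: 'd' vs 'b' => DIFFER
Positions that differ: 4

4


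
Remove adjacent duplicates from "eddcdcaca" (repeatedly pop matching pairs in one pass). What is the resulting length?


Input: eddcdcaca
Stack-based adjacent duplicate removal:
  Read 'e': push. Stack: e
  Read 'd': push. Stack: ed
  Read 'd': matches stack top 'd' => pop. Stack: e
  Read 'c': push. Stack: ec
  Read 'd': push. Stack: ecd
  Read 'c': push. Stack: ecdc
  Read 'a': push. Stack: ecdca
  Read 'c': push. Stack: ecdcac
  Read 'a': push. Stack: ecdcaca
Final stack: "ecdcaca" (length 7)

7


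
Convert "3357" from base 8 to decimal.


Input: "3357" in base 8
Positional expansion:
  Digit '3' (value 3) x 8^3 = 1536
  Digit '3' (value 3) x 8^2 = 192
  Digit '5' (value 5) x 8^1 = 40
  Digit '7' (value 7) x 8^0 = 7
Sum = 1775

1775


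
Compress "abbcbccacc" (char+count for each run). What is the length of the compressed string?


Input: abbcbccacc
Runs:
  'a' x 1 => "a1"
  'b' x 2 => "b2"
  'c' x 1 => "c1"
  'b' x 1 => "b1"
  'c' x 2 => "c2"
  'a' x 1 => "a1"
  'c' x 2 => "c2"
Compressed: "a1b2c1b1c2a1c2"
Compressed length: 14

14


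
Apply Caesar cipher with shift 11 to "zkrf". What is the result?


Caesar cipher: shift "zkrf" by 11
  'z' (pos 25) + 11 = pos 10 = 'k'
  'k' (pos 10) + 11 = pos 21 = 'v'
  'r' (pos 17) + 11 = pos 2 = 'c'
  'f' (pos 5) + 11 = pos 16 = 'q'
Result: kvcq

kvcq


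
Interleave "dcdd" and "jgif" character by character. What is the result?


Interleaving "dcdd" and "jgif":
  Position 0: 'd' from first, 'j' from second => "dj"
  Position 1: 'c' from first, 'g' from second => "cg"
  Position 2: 'd' from first, 'i' from second => "di"
  Position 3: 'd' from first, 'f' from second => "df"
Result: djcgdidf

djcgdidf


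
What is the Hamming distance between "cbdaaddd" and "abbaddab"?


Comparing "cbdaaddd" and "abbaddab" position by position:
  Position 0: 'c' vs 'a' => differ
  Position 1: 'b' vs 'b' => same
  Position 2: 'd' vs 'b' => differ
  Position 3: 'a' vs 'a' => same
  Position 4: 'a' vs 'd' => differ
  Position 5: 'd' vs 'd' => same
  Position 6: 'd' vs 'a' => differ
  Position 7: 'd' vs 'b' => differ
Total differences (Hamming distance): 5

5


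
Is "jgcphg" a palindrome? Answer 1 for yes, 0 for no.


Input: jgcphg
Reversed: ghpcgj
  Compare pos 0 ('j') with pos 5 ('g'): MISMATCH
  Compare pos 1 ('g') with pos 4 ('h'): MISMATCH
  Compare pos 2 ('c') with pos 3 ('p'): MISMATCH
Result: not a palindrome

0


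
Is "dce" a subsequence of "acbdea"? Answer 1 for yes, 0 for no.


Check if "dce" is a subsequence of "acbdea"
Greedy scan:
  Position 0 ('a'): no match needed
  Position 1 ('c'): no match needed
  Position 2 ('b'): no match needed
  Position 3 ('d'): matches sub[0] = 'd'
  Position 4 ('e'): no match needed
  Position 5 ('a'): no match needed
Only matched 1/3 characters => not a subsequence

0


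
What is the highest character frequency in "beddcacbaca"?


Input: beddcacbaca
Character counts:
  'a': 3
  'b': 2
  'c': 3
  'd': 2
  'e': 1
Maximum frequency: 3

3


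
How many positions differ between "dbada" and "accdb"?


Comparing "dbada" and "accdb" position by position:
  Position 0: 'd' vs 'a' => DIFFER
  Position 1: 'b' vs 'c' => DIFFER
  Position 2: 'a' vs 'c' => DIFFER
  Position 3: 'd' vs 'd' => same
  Position 4: 'a' vs 'b' => DIFFER
Positions that differ: 4

4


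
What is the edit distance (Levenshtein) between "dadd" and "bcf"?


Computing edit distance: "dadd" -> "bcf"
DP table:
           b    c    f
      0    1    2    3
  d   1    1    2    3
  a   2    2    2    3
  d   3    3    3    3
  d   4    4    4    4
Edit distance = dp[4][3] = 4

4


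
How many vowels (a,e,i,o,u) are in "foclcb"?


Input: foclcb
Checking each character:
  'f' at position 0: consonant
  'o' at position 1: vowel (running total: 1)
  'c' at position 2: consonant
  'l' at position 3: consonant
  'c' at position 4: consonant
  'b' at position 5: consonant
Total vowels: 1

1


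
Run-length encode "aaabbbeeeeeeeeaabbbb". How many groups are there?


Input: aaabbbeeeeeeeeaabbbb
Scanning for consecutive runs:
  Group 1: 'a' x 3 (positions 0-2)
  Group 2: 'b' x 3 (positions 3-5)
  Group 3: 'e' x 8 (positions 6-13)
  Group 4: 'a' x 2 (positions 14-15)
  Group 5: 'b' x 4 (positions 16-19)
Total groups: 5

5


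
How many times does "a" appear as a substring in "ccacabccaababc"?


Searching for "a" in "ccacabccaababc"
Scanning each position:
  Position 0: "c" => no
  Position 1: "c" => no
  Position 2: "a" => MATCH
  Position 3: "c" => no
  Position 4: "a" => MATCH
  Position 5: "b" => no
  Position 6: "c" => no
  Position 7: "c" => no
  Position 8: "a" => MATCH
  Position 9: "a" => MATCH
  Position 10: "b" => no
  Position 11: "a" => MATCH
  Position 12: "b" => no
  Position 13: "c" => no
Total occurrences: 5

5


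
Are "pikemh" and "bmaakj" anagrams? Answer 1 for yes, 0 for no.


Strings: "pikemh", "bmaakj"
Sorted first:  ehikmp
Sorted second: aabjkm
Differ at position 0: 'e' vs 'a' => not anagrams

0


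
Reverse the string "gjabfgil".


Input: gjabfgil
Reading characters right to left:
  Position 7: 'l'
  Position 6: 'i'
  Position 5: 'g'
  Position 4: 'f'
  Position 3: 'b'
  Position 2: 'a'
  Position 1: 'j'
  Position 0: 'g'
Reversed: ligfbajg

ligfbajg


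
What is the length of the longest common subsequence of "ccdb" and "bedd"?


LCS of "ccdb" and "bedd"
DP table:
           b    e    d    d
      0    0    0    0    0
  c   0    0    0    0    0
  c   0    0    0    0    0
  d   0    0    0    1    1
  b   0    1    1    1    1
LCS length = dp[4][4] = 1

1


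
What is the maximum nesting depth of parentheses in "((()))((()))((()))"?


Input: "((()))((()))((()))"
Tracking depth:
  Position 0 '(': depth becomes 1
  Position 1 '(': depth becomes 2
  Position 2 '(': depth becomes 3
  Position 3 ')': depth becomes 2
  Position 4 ')': depth becomes 1
  Position 5 ')': depth becomes 0
  Position 6 '(': depth becomes 1
  Position 7 '(': depth becomes 2
  Position 8 '(': depth becomes 3
  Position 9 ')': depth becomes 2
  Position 10 ')': depth becomes 1
  Position 11 ')': depth becomes 0
  Position 12 '(': depth becomes 1
  Position 13 '(': depth becomes 2
  Position 14 '(': depth becomes 3
  Position 15 ')': depth becomes 2
  Position 16 ')': depth becomes 1
  Position 17 ')': depth becomes 0
Maximum depth reached: 3

3


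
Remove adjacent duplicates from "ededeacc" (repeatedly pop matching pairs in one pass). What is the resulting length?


Input: ededeacc
Stack-based adjacent duplicate removal:
  Read 'e': push. Stack: e
  Read 'd': push. Stack: ed
  Read 'e': push. Stack: ede
  Read 'd': push. Stack: eded
  Read 'e': push. Stack: edede
  Read 'a': push. Stack: ededea
  Read 'c': push. Stack: ededeac
  Read 'c': matches stack top 'c' => pop. Stack: ededea
Final stack: "ededea" (length 6)

6


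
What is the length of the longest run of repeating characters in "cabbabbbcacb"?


Input: "cabbabbbcacb"
Scanning for longest run:
  Position 1 ('a'): new char, reset run to 1
  Position 2 ('b'): new char, reset run to 1
  Position 3 ('b'): continues run of 'b', length=2
  Position 4 ('a'): new char, reset run to 1
  Position 5 ('b'): new char, reset run to 1
  Position 6 ('b'): continues run of 'b', length=2
  Position 7 ('b'): continues run of 'b', length=3
  Position 8 ('c'): new char, reset run to 1
  Position 9 ('a'): new char, reset run to 1
  Position 10 ('c'): new char, reset run to 1
  Position 11 ('b'): new char, reset run to 1
Longest run: 'b' with length 3

3
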